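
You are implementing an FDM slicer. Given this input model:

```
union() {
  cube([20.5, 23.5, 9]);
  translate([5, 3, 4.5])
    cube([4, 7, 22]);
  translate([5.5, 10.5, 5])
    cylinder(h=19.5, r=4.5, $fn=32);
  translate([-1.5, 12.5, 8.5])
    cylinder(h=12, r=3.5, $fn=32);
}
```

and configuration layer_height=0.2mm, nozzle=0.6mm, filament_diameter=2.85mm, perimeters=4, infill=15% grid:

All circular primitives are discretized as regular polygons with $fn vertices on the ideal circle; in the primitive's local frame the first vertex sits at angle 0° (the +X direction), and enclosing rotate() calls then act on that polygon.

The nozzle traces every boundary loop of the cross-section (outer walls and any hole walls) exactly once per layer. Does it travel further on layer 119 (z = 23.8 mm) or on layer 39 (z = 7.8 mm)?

Layer 119 (z = 23.8): the cube does not reach this height (z outside [0, 9]); the cube at (5, 3) (footprint 4×7) is included at this height (perimeter 22.00 mm); the cylinder at (5.5, 10.5): section is a regular 32-gon, circumradius r=4.5 (perimeter = 2·32·4.500·sin(180°/32) = 28.23 mm); the cylinder at (-1.5, 12.5) is absent (z outside [8.5, 20.5]); Taking the union: the regions partially overlap (shared area 14.15 mm²), so the edge portions inside another operand are dropped and the merged outline is re-measured after clipping — boundary = 35.45 mm. So its perimeter = 35.45 mm. Layer 39 (z = 7.8): the cube (footprint 20.5×23.5) is included at this height (perimeter 88.00 mm); the cube at (5, 3) (footprint 4×7) is included at this height (perimeter 22.00 mm); the cylinder at (5.5, 10.5): section is a regular 32-gon, circumradius r=4.5 (perimeter = 2·32·4.500·sin(180°/32) = 28.23 mm); the cylinder at (-1.5, 12.5) does not reach this height (z outside [8.5, 20.5]); Combining (union): the regions partially overlap (shared area 91.21 mm²), so the edge portions inside another operand are dropped and the merged outline is re-measured after clipping — boundary = 88.00 mm. So its perimeter = 88.00 mm. Layer 39 is larger (88.00 vs 35.45 mm).

layer 39 (z = 7.8 mm)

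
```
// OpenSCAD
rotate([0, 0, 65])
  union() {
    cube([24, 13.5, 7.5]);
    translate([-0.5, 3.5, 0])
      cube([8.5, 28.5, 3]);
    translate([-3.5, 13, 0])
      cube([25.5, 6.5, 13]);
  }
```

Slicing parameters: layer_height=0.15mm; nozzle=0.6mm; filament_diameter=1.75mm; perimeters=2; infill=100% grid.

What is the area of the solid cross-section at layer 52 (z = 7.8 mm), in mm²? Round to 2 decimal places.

At z = 7.8 mm: the cube does not reach this height (z outside [0, 7.5]); the cube at (-0.5, 3.5) is absent (z outside [0, 3]); the 25.5×6.5 cube at (-3.5, 13) contributes its full rectangle (area 165.75 mm²); Taking the union: only the 25.5×6.5 cube at (-3.5, 13) is present, so the union is just that shape — area = 165.75 mm²; (whole slice rotated 65° about Z — lengths, areas and connectivity unchanged). Overall, the cross-section is a single solid region. Net area = 165.75 mm².

165.75 mm²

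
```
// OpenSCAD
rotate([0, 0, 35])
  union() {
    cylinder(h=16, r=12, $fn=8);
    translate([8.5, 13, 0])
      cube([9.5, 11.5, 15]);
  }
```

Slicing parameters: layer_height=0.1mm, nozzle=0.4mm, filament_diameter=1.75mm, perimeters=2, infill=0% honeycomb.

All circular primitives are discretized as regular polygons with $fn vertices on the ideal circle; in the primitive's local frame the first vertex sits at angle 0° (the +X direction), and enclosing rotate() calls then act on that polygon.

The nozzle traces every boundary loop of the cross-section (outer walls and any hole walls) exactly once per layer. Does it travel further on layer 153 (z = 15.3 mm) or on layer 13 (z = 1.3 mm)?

layer 13 (z = 1.3 mm)

Layer 153 (z = 15.3): the cylinder: section is a regular 8-gon, circumradius r=12 (perimeter = 2·8·12.000·sin(180°/8) = 73.48 mm); the cube at (8.5, 13) is not intersected at this z (z outside [0, 15]); Combining (union): only the r=12 cylinder is present, so the union is just that shape — boundary = 73.48 mm; (whole slice rotated 35° about Z — lengths, areas and connectivity unchanged). So its perimeter = 73.48 mm. Layer 13 (z = 1.3): the cylinder: section is a regular 8-gon, circumradius r=12 (perimeter = 2·8·12.000·sin(180°/8) = 73.48 mm); the cube at (8.5, 13) is present — its section is the full 9.5×11.5 rectangle (perimeter 42.00 mm); Merging all regions: the 2 present regions are separate (no shared area or edge), so areas and boundary lengths simply add and each stays a separate island — boundary = 115.48 mm; (rotated 35° about Z; rotation is an isometry so areas/perimeters/island counts are preserved). So its perimeter = 115.48 mm. Layer 13 is larger (115.48 vs 73.48 mm).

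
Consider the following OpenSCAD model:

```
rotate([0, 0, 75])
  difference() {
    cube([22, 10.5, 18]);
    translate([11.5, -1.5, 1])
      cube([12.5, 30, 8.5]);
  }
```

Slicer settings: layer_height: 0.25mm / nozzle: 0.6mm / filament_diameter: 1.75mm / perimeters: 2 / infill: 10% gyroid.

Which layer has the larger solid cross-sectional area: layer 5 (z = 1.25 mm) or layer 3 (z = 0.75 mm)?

Layer 5 (z = 1.25): the cube is present — its section is the full 22×10.5 rectangle (area 231.00 mm²); the 12.5×30 cube at (11.5, -1.5) contributes its full rectangle (area 375.00 mm²); Taking the first minus the rest: starting from the 22×10.5 cube (231.00 mm²), the 12.5×30 cube at (11.5, -1.5) partially overlaps it — only the 110.25 mm² overlap (of its 375.00 mm²) is removed, clipping the outline — area = 120.75 mm²; (whole slice rotated 75° about Z — lengths, areas and connectivity unchanged). So its area = 120.75 mm². Layer 3 (z = 0.75): the 22×10.5 cube contributes its full rectangle (area 231.00 mm²); the cube at (11.5, -1.5) is absent (z outside [1, 9.5]); Subtracting the remaining from the first: none of the subtracted shapes is present at this height, so the 22×10.5 cube is unchanged — area = 231.00 mm²; (whole slice rotated 75° about Z — lengths, areas and connectivity unchanged). So its area = 231.00 mm². Layer 3 is larger (231.00 vs 120.75 mm²).

layer 3 (z = 0.75 mm)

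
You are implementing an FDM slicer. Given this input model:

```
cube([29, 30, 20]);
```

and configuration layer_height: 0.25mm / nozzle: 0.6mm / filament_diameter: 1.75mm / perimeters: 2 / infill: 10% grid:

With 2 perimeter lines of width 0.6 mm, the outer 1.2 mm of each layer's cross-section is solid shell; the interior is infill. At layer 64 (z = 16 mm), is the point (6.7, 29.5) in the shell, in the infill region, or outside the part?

At z = 16 mm: the cube is present — its section is the full 29×30 rectangle. Overall, the cross-section is a single solid region. The nearest boundary edge runs (29.00, 30.00)→(0.00, 30.00); distance from the point to it = 0.50 mm. The point is inside the cross-section, 0.50 mm from the nearest boundary — within the 1.2 mm shell band (2 × 0.6).

shell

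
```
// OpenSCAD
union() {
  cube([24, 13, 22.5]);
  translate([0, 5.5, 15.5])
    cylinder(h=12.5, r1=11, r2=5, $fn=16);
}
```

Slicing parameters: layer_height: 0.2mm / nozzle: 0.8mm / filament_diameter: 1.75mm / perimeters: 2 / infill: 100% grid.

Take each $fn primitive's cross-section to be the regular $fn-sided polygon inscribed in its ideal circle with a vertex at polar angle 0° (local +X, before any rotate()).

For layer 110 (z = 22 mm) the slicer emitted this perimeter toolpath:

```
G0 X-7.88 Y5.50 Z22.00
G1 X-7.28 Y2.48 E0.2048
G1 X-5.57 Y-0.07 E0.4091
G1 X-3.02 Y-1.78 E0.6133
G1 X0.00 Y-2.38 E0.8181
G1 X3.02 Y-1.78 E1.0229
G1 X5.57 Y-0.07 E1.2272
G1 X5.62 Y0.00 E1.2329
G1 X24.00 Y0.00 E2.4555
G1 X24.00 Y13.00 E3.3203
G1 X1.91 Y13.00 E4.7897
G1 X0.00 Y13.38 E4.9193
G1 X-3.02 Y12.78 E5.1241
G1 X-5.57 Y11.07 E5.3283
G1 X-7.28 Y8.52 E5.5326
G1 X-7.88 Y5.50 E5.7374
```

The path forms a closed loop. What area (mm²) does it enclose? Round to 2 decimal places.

Apply the shoelace formula to the sequence of (X, Y) vertices; enclosed area = 416.06 mm².

416.06 mm²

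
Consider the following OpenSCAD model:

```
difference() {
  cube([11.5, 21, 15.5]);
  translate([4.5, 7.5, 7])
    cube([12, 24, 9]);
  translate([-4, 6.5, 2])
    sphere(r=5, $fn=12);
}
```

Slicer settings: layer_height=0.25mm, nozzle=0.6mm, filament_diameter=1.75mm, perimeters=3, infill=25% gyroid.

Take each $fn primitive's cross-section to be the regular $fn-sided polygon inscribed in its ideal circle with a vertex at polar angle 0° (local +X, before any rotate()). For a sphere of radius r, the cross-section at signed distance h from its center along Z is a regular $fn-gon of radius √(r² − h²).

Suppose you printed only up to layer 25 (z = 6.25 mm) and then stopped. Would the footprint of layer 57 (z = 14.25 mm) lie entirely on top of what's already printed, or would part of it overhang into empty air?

entirely on top

Compare the two slices. At z = 6.25: the cube is present — its section is the full 11.5×21 rectangle (area 241.50 mm²); the cube at (4.5, 7.5) is absent (z outside [7, 16]); the r=5 sphere at (-4, 6.5) slices to a regular 12-gon of circumradius 2.634 (√(r²−h²) with h=4.25 from center) (area = (12/2)·2.634²·sin(360°/12) = 20.81 mm²); After the difference (first − rest): starting from the 11.5×21 cube (241.50 mm²), the r=5 sphere at (-4, 6.5) misses the remaining region (no effect) — area = 241.50 mm². At z = 14.25: the 11.5×21 cube contributes its full rectangle (area 241.50 mm²); the cube at (4.5, 7.5) (footprint 12×24) is included at this height (area 288.00 mm²); the sphere at (-4, 6.5) is not intersected at this z (|z−center|=12.250 > r=5); Subtracting the remaining from the first: starting from the 11.5×21 cube (241.50 mm²), the 12×24 cube at (4.5, 7.5) partially overlaps it — only the 94.50 mm² overlap (of its 288.00 mm²) is removed, clipping the outline — area = 147.00 mm². Checking containment: the cross-section at z = 14.25 is a subset of the cross-section at z = 6.25.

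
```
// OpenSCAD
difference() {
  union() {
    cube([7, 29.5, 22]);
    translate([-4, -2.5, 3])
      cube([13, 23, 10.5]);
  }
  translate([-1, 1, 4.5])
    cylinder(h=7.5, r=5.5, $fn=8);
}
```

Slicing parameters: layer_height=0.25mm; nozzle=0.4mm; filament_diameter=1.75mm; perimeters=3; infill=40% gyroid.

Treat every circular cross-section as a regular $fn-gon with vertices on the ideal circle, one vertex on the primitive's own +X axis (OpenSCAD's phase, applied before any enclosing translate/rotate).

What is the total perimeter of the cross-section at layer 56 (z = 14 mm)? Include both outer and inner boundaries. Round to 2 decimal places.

At z = 14 mm: the cube is present — its section is the full 7×29.5 rectangle (perimeter 73.00 mm); the cube at (-4, -2.5) does not reach this height (z outside [3, 13.5]); Merging all regions: only the 7×29.5 cube is present, so the union is just that shape — boundary = 73.00 mm; the cylinder at (-1, 1) does not reach this height (z outside [4.5, 12]); Taking the first minus the rest: none of the subtracted shapes is present at this height, so the result so far is unchanged — boundary = 73.00 mm. Overall, the cross-section is a single solid region. Total boundary length (outer) = 73.00 mm.

73.00 mm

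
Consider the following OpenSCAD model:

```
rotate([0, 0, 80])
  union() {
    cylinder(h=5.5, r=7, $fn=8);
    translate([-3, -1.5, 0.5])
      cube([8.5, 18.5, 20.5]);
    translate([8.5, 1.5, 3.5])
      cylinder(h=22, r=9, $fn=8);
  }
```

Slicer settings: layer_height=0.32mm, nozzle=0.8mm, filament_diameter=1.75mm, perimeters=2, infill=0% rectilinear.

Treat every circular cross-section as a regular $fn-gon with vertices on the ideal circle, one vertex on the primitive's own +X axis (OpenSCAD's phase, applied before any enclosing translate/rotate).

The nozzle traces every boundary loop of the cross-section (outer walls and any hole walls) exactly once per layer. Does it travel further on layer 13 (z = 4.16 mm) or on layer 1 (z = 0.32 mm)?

Layer 13 (z = 4.16): the r=7 cylinder gives a regular 8-gon of circumradius 7 (constant along its height) (perimeter = 2·8·7.000·sin(180°/8) = 42.86 mm); the cube at (-3, -1.5) (footprint 8.5×18.5) is included at this height (perimeter 54.00 mm); the r=9 cylinder at (8.5, 1.5) contributes a regular 8-gon of circumradius 9 (perimeter = 2·8·9.000·sin(180°/8) = 55.11 mm); Merging all regions: the regions partially overlap (shared area 131.80 mm²), so the edge portions inside another operand are dropped and the merged outline is re-measured after clipping — boundary = 85.67 mm; (whole slice rotated 80° about Z — lengths, areas and connectivity unchanged). So its perimeter = 85.67 mm. Layer 1 (z = 0.32): the r=7 cylinder gives a regular 8-gon of circumradius 7 (constant along its height) (perimeter = 2·8·7.000·sin(180°/8) = 42.86 mm); the cube at (-3, -1.5) is not intersected at this z (z outside [0.5, 21]); the cylinder at (8.5, 1.5) is not intersected at this z (z outside [3.5, 25.5]); Merging all regions: only the r=7 cylinder is present, so the union is just that shape — boundary = 42.86 mm; (whole slice rotated 80° about Z — lengths, areas and connectivity unchanged). So its perimeter = 42.86 mm. Layer 13 is larger (85.67 vs 42.86 mm).

layer 13 (z = 4.16 mm)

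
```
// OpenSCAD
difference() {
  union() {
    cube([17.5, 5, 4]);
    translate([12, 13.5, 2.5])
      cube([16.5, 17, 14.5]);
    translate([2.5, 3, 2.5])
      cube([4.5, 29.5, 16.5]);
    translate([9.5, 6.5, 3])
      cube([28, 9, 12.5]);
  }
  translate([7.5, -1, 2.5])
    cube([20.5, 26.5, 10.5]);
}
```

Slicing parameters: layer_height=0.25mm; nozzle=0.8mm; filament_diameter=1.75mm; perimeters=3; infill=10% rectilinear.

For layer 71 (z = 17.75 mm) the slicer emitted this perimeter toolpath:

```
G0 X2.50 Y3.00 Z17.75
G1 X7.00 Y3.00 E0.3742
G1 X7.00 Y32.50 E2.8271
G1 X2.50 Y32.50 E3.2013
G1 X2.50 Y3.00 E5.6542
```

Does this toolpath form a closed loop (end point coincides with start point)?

Start point (G0): (2.50, 3.00). End point (last G1): the path returns to the start — closed.

yes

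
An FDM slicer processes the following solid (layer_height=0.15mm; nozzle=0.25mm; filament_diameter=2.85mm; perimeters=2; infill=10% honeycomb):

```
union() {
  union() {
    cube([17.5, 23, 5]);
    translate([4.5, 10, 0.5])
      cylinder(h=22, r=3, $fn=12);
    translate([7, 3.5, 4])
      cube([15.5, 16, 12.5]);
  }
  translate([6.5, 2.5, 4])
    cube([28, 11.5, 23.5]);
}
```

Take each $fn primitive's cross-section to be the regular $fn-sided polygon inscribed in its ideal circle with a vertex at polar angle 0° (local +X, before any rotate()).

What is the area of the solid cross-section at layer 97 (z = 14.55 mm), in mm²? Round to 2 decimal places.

At z = 14.55 mm: the cube does not reach this height (z outside [0, 5]); the cylinder at (4.5, 10): section is a regular 12-gon, circumradius r=3 (area = (12/2)·3.000²·sin(360°/12) = 27.00 mm²); the 15.5×16 cube at (7, 3.5) contributes its full rectangle (area 248.00 mm²); Combining (union): the regions partially overlap — summed areas 275.00 mm² minus the doubly-counted overlap 0.91 mm² gives 274.09 mm² — area = 274.09 mm²; the cube at (6.5, 2.5) (footprint 28×11.5) is included at this height (area 322.00 mm²); Combining (union): the regions partially overlap — summed areas 596.09 mm² minus the doubly-counted overlap 164.60 mm² gives 431.50 mm² — area = 431.50 mm². Overall, the cross-section is a single solid region. Net area = 431.50 mm².

431.50 mm²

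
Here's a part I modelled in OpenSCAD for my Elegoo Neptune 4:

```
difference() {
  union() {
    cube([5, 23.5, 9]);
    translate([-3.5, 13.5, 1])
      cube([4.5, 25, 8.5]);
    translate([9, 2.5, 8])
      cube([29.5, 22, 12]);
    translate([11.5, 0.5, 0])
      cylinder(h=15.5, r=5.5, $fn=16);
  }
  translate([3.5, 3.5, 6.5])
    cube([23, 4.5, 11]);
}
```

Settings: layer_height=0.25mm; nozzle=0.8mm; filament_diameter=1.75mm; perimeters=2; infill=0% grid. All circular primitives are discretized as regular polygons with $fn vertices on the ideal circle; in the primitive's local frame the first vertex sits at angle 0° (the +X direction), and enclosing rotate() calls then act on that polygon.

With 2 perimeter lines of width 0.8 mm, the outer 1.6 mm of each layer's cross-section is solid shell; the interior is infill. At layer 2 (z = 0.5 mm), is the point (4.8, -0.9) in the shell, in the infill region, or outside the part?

At z = 0.5 mm: the cube is present — its section is the full 5×23.5 rectangle; the cube at (-3.5, 13.5) is absent (z outside [1, 9.5]); the cube at (9, 2.5) is not intersected at this z (z outside [8, 20]); the cylinder at (11.5, 0.5): section is a regular 16-gon, circumradius r=5.5; Taking the union: the 2 present regions are separate (no shared area or edge), so areas and boundary lengths simply add and each stays a separate island — 2 connected regions; the cube at (3.5, 3.5) is not intersected at this z (z outside [6.5, 17.5]); Subtracting the remaining from the first: none of the subtracted shapes is present at this height, so the result so far is unchanged — 2 connected regions. Overall, the cross-section has 2 separate islands. The nearest boundary edge runs (5.00, 0.00)→(0.00, 0.00); distance from the point to it = 0.90 mm. The point is not inside any of the regions above, so it lies outside the cross-section (0.90 mm from the nearest boundary).

outside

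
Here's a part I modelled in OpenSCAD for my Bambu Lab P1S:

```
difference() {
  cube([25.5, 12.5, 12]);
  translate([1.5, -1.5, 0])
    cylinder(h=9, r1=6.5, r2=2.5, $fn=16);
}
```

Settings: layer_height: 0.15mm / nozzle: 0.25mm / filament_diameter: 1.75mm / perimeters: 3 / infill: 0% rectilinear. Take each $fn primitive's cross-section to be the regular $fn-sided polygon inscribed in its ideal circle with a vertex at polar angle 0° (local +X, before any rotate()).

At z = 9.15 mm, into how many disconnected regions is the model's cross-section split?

At z = 9.15 mm: the cube is present — its section is the full 25.5×12.5 rectangle; the cone at (1.5, -1.5) is absent (z outside [0, 9]); Taking the first minus the rest: none of the subtracted shapes is present at this height, so the 25.5×12.5 cube is unchanged — 1 connected region. The result has 1 disconnected region.

1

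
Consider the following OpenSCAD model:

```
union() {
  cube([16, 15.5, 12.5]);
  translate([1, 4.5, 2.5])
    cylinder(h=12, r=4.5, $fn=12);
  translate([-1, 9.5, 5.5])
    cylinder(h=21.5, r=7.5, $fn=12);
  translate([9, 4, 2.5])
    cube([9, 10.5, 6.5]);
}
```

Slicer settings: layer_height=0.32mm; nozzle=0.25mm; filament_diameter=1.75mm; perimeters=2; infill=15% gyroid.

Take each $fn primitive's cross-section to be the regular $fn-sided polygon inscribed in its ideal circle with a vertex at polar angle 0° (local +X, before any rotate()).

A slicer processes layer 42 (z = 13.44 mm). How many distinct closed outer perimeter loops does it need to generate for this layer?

At z = 13.44 mm: the cube is absent (z outside [0, 12.5]); the cylinder at (1, 4.5): section is a regular 12-gon, circumradius r=4.5; the r=7.5 cylinder at (-1, 9.5) gives a regular 12-gon of circumradius 7.5 (constant along its height); the cube at (9, 4) is absent (z outside [2.5, 9]); Merging all regions: the regions partially overlap (shared area 43.29 mm²), so overlapping operands fuse into one piece — 1 connected region. The result has 1 disconnected region.

1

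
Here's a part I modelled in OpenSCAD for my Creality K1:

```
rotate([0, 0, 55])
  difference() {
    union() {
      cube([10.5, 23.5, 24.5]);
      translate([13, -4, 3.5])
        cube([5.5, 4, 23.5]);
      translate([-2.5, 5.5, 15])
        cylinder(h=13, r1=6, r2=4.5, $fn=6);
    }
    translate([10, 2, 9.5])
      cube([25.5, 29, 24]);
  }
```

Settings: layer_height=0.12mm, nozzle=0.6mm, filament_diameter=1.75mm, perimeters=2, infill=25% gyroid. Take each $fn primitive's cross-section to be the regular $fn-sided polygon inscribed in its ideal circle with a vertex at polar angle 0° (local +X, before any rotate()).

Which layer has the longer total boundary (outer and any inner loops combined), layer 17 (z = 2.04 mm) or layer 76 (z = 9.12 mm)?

Layer 17 (z = 2.04): the cube (footprint 10.5×23.5) is included at this height (perimeter 68.00 mm); the cube at (13, -4) does not reach this height (z outside [3.5, 27]); the cone at (-2.5, 5.5) is absent (z outside [15, 28]); Merging all regions: only the 10.5×23.5 cube is present, so the union is just that shape — boundary = 68.00 mm; the cube at (10, 2) is absent (z outside [9.5, 33.5]); Subtracting the remaining from the first: none of the subtracted shapes is present at this height, so the result so far is unchanged — boundary = 68.00 mm; (whole slice rotated 55° about Z — lengths, areas and connectivity unchanged). So its perimeter = 68.00 mm. Layer 76 (z = 9.12): the 10.5×23.5 cube contributes its full rectangle (perimeter 68.00 mm); the cube at (13, -4) (footprint 5.5×4) is included at this height (perimeter 19.00 mm); the cone at (-2.5, 5.5) is not intersected at this z (z outside [15, 28]); Combining (union): the 2 present regions are separate (no shared area or edge), so areas and boundary lengths simply add and each stays a separate island — boundary = 87.00 mm; the cube at (10, 2) does not reach this height (z outside [9.5, 33.5]); After the difference (first − rest): none of the subtracted shapes is present at this height, so the result so far is unchanged — boundary = 87.00 mm; (rotated 55° about Z; rotation is an isometry so areas/perimeters/island counts are preserved). So its perimeter = 87.00 mm. Layer 76 is larger (87.00 vs 68.00 mm).

layer 76 (z = 9.12 mm)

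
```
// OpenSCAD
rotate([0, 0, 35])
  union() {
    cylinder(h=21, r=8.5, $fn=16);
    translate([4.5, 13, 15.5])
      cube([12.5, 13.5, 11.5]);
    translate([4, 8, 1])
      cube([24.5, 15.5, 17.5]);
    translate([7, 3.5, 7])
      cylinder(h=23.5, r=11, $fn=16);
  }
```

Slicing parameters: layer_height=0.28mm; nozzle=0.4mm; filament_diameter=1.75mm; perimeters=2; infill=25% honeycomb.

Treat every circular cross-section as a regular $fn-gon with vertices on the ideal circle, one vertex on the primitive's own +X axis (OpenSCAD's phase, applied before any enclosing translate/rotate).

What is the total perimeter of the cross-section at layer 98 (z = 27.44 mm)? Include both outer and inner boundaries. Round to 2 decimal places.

At z = 27.44 mm: the cylinder does not reach this height (z outside [0, 21]); the cube at (4.5, 13) is absent (z outside [15.5, 27]); the cube at (4, 8) is absent (z outside [1, 18.5]); the r=11 cylinder at (7, 3.5) gives a regular 16-gon of circumradius 11 (constant along its height) (perimeter = 2·16·11.000·sin(180°/16) = 68.67 mm); Taking the union: only the r=11 cylinder at (7, 3.5) is present, so the union is just that shape — boundary = 68.67 mm; (rotated 35° about Z; rotation is an isometry so areas/perimeters/island counts are preserved). Overall, the cross-section is a single solid region. Total boundary length (outer) = 68.67 mm.

68.67 mm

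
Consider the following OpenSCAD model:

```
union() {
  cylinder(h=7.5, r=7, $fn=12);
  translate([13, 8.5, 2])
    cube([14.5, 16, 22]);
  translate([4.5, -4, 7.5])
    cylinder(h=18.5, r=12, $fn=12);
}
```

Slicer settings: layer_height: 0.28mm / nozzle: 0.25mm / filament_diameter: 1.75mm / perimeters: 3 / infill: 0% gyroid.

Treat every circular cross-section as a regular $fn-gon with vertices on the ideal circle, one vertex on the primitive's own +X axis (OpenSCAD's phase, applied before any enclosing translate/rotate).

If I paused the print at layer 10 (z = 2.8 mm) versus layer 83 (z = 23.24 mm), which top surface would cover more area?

layer 83 (z = 23.24 mm)

Layer 10 (z = 2.8): the r=7 cylinder gives a regular 12-gon of circumradius 7 (constant along its height) (area = (12/2)·7.000²·sin(360°/12) = 147.00 mm²); the cube at (13, 8.5) (footprint 14.5×16) is included at this height (area 232.00 mm²); the cylinder at (4.5, -4) is not intersected at this z (z outside [7.5, 26]); Merging all regions: the 2 present regions are separate (no shared area or edge), so areas and boundary lengths simply add and each stays a separate island — area = 379.00 mm². So its area = 379.00 mm². Layer 83 (z = 23.24): the cylinder does not reach this height (z outside [0, 7.5]); the cube at (13, 8.5) is present — its section is the full 14.5×16 rectangle (area 232.00 mm²); the r=12 cylinder at (4.5, -4) gives a regular 12-gon of circumradius 12 (constant along its height) (area = (12/2)·12.000²·sin(360°/12) = 432.00 mm²); Taking the union: the 2 present regions are separate (no shared area or edge), so areas and boundary lengths simply add and each stays a separate island — area = 664.00 mm². So its area = 664.00 mm². Layer 83 is larger (664.00 vs 379.00 mm²).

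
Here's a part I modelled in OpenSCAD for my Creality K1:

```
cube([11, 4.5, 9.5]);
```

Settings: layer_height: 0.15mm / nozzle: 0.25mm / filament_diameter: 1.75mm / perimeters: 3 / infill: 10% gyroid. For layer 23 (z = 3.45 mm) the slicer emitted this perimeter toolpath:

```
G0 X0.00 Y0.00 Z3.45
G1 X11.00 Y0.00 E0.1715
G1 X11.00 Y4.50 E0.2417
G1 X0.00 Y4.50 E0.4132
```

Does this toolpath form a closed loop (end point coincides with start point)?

no

Start point (G0): (0.00, 0.00). End point (last G1): the path does not return to the start — open.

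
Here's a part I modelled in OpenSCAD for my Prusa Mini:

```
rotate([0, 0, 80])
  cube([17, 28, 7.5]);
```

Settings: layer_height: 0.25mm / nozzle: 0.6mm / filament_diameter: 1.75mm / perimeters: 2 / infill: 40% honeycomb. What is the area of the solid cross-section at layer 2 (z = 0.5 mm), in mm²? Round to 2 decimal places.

476.00 mm²

At z = 0.5 mm: the cube is present — its section is the full 17×28 rectangle (area 476.00 mm²); (whole slice rotated 80° about Z — lengths, areas and connectivity unchanged). Overall, the cross-section is a single solid region. Net area = 476.00 mm².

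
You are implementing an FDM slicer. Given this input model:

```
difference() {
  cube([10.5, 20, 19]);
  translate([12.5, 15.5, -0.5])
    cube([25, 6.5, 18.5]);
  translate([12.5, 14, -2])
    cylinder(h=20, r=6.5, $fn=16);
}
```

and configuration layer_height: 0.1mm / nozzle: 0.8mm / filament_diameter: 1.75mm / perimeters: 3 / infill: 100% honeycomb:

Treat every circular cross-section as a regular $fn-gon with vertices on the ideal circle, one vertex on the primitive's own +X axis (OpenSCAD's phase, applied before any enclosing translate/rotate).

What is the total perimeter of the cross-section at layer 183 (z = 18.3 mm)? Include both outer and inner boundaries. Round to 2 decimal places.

At z = 18.3 mm: the cube (footprint 10.5×20) is included at this height (perimeter 61.00 mm); the cube at (12.5, 15.5) is not intersected at this z (z outside [-0.5, 18]); the cylinder at (12.5, 14) is absent (z outside [-2, 18]); Taking the first minus the rest: none of the subtracted shapes is present at this height, so the 10.5×20 cube is unchanged — boundary = 61.00 mm. Overall, the cross-section is a single solid region. Total boundary length (outer) = 61.00 mm.

61.00 mm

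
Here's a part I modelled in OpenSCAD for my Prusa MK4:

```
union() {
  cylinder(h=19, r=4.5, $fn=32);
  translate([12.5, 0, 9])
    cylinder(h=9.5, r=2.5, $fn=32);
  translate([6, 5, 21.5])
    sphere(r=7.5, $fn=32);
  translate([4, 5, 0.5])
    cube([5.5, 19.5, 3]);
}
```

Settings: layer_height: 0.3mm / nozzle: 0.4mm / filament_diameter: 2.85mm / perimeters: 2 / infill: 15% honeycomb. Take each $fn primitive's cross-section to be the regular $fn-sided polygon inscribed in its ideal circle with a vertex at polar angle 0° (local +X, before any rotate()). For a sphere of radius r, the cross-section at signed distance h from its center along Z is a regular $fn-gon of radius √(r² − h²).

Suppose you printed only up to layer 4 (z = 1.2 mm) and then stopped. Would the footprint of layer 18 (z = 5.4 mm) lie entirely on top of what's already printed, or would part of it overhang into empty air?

entirely on top

Compare the two slices. At z = 1.2: the r=4.5 cylinder contributes a regular 32-gon of circumradius 4.5 (area = (32/2)·4.500²·sin(360°/32) = 63.21 mm²); the cylinder at (12.5, 0) is not intersected at this z (z outside [9, 18.5]); the sphere at (6, 5) does not reach this height (|z−center|=20.300 > r=7.5); the cube at (4, 5) is present — its section is the full 5.5×19.5 rectangle (area 107.25 mm²); Merging all regions: the 2 present regions are separate (no shared area or edge), so areas and boundary lengths simply add and each stays a separate island — area = 170.46 mm². At z = 5.4: the r=4.5 cylinder contributes a regular 32-gon of circumradius 4.5 (area = (32/2)·4.500²·sin(360°/32) = 63.21 mm²); the cylinder at (12.5, 0) is not intersected at this z (z outside [9, 18.5]); the sphere at (6, 5) is absent (|z−center|=16.100 > r=7.5); the cube at (4, 5) is absent (z outside [0.5, 3.5]); Taking the union: only the r=4.5 cylinder is present, so the union is just that shape — area = 63.21 mm². Checking containment: the cross-section at z = 5.4 is a subset of the cross-section at z = 1.2.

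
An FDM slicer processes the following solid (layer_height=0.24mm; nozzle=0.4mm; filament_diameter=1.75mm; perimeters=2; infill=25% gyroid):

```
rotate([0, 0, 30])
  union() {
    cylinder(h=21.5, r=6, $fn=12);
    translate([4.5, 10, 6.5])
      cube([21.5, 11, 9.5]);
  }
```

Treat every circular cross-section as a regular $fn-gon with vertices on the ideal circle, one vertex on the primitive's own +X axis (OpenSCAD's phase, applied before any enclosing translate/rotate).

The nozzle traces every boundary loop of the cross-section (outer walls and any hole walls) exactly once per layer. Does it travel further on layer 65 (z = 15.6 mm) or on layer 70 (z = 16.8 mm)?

layer 65 (z = 15.6 mm)

Layer 65 (z = 15.6): the r=6 cylinder contributes a regular 12-gon of circumradius 6 (perimeter = 2·12·6.000·sin(180°/12) = 37.27 mm); the cube at (4.5, 10) is present — its section is the full 21.5×11 rectangle (perimeter 65.00 mm); Combining (union): the 2 present regions are separate (no shared area or edge), so areas and boundary lengths simply add and each stays a separate island — boundary = 102.27 mm; (rotated 30° about Z; rotation is an isometry so areas/perimeters/island counts are preserved). So its perimeter = 102.27 mm. Layer 70 (z = 16.8): the cylinder: section is a regular 12-gon, circumradius r=6 (perimeter = 2·12·6.000·sin(180°/12) = 37.27 mm); the cube at (4.5, 10) does not reach this height (z outside [6.5, 16]); Taking the union: only the r=6 cylinder is present, so the union is just that shape — boundary = 37.27 mm; (whole slice rotated 30° about Z — lengths, areas and connectivity unchanged). So its perimeter = 37.27 mm. Layer 65 is larger (102.27 vs 37.27 mm).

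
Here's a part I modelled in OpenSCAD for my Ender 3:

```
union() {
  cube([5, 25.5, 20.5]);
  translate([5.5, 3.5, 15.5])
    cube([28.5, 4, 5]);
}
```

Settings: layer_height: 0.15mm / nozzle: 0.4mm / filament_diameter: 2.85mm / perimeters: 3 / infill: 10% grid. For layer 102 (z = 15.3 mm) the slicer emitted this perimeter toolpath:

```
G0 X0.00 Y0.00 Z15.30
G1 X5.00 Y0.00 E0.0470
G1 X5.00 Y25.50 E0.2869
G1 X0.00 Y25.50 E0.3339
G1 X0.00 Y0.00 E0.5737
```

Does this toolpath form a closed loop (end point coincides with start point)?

yes

Start point (G0): (0.00, 0.00). End point (last G1): the path returns to the start — closed.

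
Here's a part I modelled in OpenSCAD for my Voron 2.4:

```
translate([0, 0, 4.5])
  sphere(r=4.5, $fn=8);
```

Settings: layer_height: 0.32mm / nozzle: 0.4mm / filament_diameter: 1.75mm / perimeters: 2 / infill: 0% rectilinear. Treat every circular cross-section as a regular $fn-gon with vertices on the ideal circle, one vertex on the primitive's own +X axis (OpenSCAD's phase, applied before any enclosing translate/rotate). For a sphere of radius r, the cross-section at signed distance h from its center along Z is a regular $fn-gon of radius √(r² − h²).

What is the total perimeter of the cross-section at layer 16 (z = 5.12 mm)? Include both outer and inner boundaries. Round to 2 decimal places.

At z = 5.12 mm: the r=4.5 sphere contributes a regular 8-gon of circumradius √(4.5²−0.62²) = 4.457 (perimeter = 2·8·4.457·sin(180°/8) = 27.29 mm). Overall, the cross-section is a single solid region. Total boundary length (outer) = 27.29 mm.

27.29 mm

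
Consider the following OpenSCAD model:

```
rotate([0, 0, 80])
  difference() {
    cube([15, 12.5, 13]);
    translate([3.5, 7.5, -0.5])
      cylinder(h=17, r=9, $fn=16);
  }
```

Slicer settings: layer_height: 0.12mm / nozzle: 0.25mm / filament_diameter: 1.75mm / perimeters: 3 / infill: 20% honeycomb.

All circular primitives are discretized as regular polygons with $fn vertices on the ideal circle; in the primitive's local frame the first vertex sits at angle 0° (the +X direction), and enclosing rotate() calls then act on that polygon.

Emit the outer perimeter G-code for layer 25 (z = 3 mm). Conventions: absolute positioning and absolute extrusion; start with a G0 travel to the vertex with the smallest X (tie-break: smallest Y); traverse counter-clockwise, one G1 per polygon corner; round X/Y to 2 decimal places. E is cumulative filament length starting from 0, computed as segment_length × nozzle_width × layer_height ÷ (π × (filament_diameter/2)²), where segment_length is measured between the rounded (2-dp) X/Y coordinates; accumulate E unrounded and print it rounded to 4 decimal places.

At z = 3 mm: the 15×12.5 cube contributes its full rectangle; the cylinder at (3.5, 7.5): section is a regular 16-gon, circumradius r=9; After the difference (first − rest): starting from the 15×12.5 cube, the r=9 cylinder at (3.5, 7.5) partially overlaps it — only the 143.21 mm² overlap (of its 247.98 mm²) is removed, clipping the outline — 1 connected region; (whole slice rotated 80° about Z — lengths, areas and connectivity unchanged). The outline is a single polygon with 8 vertices. Extrusion per mm of travel: 0.25 × 0.12 / (π × 0.875²) = 0.012473. Accumulating E over each segment gives final E = 0.4741.

G0 X-10.44 Y12.78 Z3.00
G1 X-8.73 Y13.54 E0.0233
G1 X-5.22 Y13.61 E0.0671
G1 X-1.94 Y12.34 E0.1110
G1 X0.59 Y9.91 E0.1547
G1 X1.42 Y8.04 E0.1803
G1 X2.60 Y14.77 E0.2655
G1 X-9.71 Y16.94 E0.4214
G1 X-10.44 Y12.78 E0.4741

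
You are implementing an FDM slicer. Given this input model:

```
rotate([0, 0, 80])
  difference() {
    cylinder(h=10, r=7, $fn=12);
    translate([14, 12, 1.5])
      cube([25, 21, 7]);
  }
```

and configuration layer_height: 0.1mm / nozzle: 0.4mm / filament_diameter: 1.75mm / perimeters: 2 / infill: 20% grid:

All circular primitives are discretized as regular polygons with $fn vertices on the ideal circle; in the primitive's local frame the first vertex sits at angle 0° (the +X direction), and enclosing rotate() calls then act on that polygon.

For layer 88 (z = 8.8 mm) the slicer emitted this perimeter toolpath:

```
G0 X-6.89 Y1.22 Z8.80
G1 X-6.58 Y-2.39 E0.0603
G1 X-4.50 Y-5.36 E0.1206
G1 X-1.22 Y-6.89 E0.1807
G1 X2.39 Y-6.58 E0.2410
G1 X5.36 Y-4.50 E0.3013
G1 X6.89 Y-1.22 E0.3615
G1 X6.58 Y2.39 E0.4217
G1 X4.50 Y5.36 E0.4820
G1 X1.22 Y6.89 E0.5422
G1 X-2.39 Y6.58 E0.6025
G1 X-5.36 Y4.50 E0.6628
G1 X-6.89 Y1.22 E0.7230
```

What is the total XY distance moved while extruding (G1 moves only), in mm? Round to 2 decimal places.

43.47 mm

Sum the Euclidean lengths of each G1 segment: total = 43.47 mm.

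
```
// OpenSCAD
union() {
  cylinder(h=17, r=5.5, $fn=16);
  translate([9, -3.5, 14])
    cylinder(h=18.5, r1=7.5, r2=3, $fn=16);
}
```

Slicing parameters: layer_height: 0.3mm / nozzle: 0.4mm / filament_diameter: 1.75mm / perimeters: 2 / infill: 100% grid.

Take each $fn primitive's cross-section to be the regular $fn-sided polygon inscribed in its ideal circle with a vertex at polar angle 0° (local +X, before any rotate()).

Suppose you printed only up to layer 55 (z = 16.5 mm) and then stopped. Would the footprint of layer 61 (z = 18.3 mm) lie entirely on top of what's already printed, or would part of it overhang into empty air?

Compare the two slices. At z = 16.5: the r=5.5 cylinder contributes a regular 16-gon of circumradius 5.5 (area = (16/2)·5.500²·sin(360°/16) = 92.61 mm²); the cone at (9, -3.5) (r1=7.5→r2=3) has section circumradius 6.892 here — a regular 16-gon (area = (16/2)·6.892²·sin(360°/16) = 145.41 mm²); Taking the union: the regions partially overlap — summed areas 238.02 mm² minus the doubly-counted overlap 13.07 mm² gives 224.95 mm² — area = 224.95 mm². At z = 18.3: the cylinder is absent (z outside [0, 17]); the cone at (9, -3.5): at t=0.232 of its height the radius interpolates to r₁+(r₂−r₁)t = 6.454, giving a regular 16-gon of that circumradius (area = (16/2)·6.454²·sin(360°/16) = 127.52 mm²); Taking the union: only the cone at (9, -3.5) is present, so the union is just that shape — area = 127.52 mm². Checking containment: the cross-section at z = 18.3 is a subset of the cross-section at z = 16.5.

entirely on top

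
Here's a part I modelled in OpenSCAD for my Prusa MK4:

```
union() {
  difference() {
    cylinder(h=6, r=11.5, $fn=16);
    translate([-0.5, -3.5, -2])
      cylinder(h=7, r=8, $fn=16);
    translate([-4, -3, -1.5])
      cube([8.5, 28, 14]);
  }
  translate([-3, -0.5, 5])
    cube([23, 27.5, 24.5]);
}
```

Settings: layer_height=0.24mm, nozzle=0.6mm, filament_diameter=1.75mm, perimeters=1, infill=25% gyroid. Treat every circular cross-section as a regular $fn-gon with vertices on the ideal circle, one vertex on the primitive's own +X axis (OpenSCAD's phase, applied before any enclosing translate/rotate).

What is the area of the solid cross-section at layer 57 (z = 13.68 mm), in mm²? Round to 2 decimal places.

632.50 mm²

At z = 13.68 mm: the cylinder is not intersected at this z (z outside [0, 6]); the cylinder at (-0.5, -3.5) is not intersected at this z (z outside [-2, 5]); the cube at (-4, -3) is absent (z outside [-1.5, 12.5]); Subtracting the remaining from the first: the first operand is absent here, so nothing remains; the cube at (-3, -0.5) (footprint 23×27.5) is included at this height (area 632.50 mm²); Merging all regions: only the 23×27.5 cube at (-3, -0.5) is present, so the union is just that shape — area = 632.50 mm². Overall, the cross-section is a single solid region. Net area = 632.50 mm².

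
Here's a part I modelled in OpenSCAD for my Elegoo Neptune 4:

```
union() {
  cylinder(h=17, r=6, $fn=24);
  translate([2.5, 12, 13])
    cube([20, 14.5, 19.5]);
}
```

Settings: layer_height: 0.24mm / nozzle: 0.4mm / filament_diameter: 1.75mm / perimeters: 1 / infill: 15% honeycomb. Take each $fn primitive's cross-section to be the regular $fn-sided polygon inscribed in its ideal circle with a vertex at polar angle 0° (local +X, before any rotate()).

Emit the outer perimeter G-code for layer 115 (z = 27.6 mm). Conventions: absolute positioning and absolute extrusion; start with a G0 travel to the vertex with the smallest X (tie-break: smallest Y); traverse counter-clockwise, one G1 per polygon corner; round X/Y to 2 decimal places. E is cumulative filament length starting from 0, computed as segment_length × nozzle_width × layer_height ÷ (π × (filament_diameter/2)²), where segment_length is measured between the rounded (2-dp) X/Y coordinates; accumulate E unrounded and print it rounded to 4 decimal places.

At z = 27.6 mm: the cylinder does not reach this height (z outside [0, 17]); the cube at (2.5, 12) (footprint 20×14.5) is included at this height; Combining (union): only the 20×14.5 cube at (2.5, 12) is present, so the union is just that shape — 1 connected region. The outline is a single polygon with 4 vertices. Extrusion per mm of travel: 0.4 × 0.24 / (π × 0.875²) = 0.039912. Accumulating E over each segment gives final E = 2.7539.

G0 X2.50 Y12.00 Z27.60
G1 X22.50 Y12.00 E0.7982
G1 X22.50 Y26.50 E1.3770
G1 X2.50 Y26.50 E2.1752
G1 X2.50 Y12.00 E2.7539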